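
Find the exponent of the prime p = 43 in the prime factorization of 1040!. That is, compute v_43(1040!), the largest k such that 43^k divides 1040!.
v_43(1040!) = 24

Legendre's formula: v_p(n!) = Σ_{k ≥ 1} ⌊n / p^k⌋. For p = 43, n = 1040, the terms are:
  ⌊1040/43^1⌋ = ⌊1040/43⌋ = 24
(the next term ⌊1040/43^2⌋ = 0, terminating the sum). Summing: v_43(1040!) = 24 = 24.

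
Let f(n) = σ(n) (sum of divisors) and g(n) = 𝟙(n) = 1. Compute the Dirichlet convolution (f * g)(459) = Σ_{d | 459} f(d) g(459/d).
(σ * 𝟙)(459) = 1102

Divisors of 459: [1, 3, 9, 17, 27, 51, 153, 459]. For each d | 459:
  d = 1: σ(1) · 𝟙(459/1) = 1 · 1 = 1
  d = 3: σ(3) · 𝟙(459/3) = 4 · 1 = 4
  d = 9: σ(9) · 𝟙(459/9) = 13 · 1 = 13
  d = 17: σ(17) · 𝟙(459/17) = 18 · 1 = 18
  d = 27: σ(27) · 𝟙(459/27) = 40 · 1 = 40
  d = 51: σ(51) · 𝟙(459/51) = 72 · 1 = 72
  d = 153: σ(153) · 𝟙(459/153) = 234 · 1 = 234
  d = 459: σ(459) · 𝟙(459/459) = 720 · 1 = 720
Summing: (σ * 𝟙)(459) = 1 + 4 + 13 + 18 + 40 + 72 + 234 + 720 = 1102.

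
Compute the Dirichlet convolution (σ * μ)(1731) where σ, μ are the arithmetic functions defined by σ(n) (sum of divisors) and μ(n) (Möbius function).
(σ * μ)(1731) = 1731

Divisors of 1731: [1, 3, 577, 1731]. For each d | 1731:
  d = 1: σ(1) · μ(1731/1) = 1 · 1 = 1
  d = 3: σ(3) · μ(1731/3) = 4 · -1 = -4
  d = 577: σ(577) · μ(1731/577) = 578 · -1 = -578
  d = 1731: σ(1731) · μ(1731/1731) = 2312 · 1 = 2312
Summing: (σ * μ)(1731) = 1 + -4 + -578 + 2312 = 1731.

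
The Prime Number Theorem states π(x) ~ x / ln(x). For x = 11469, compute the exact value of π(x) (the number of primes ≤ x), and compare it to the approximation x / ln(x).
π(11469) = 1382;  x/ln(x) ≈ 1226.97;  relative error ≈ 11.22%.

Directly count primes up to 11469: π(11469) = 1382. The PNT approximation gives 11469/ln(11469) ≈ 11469/9.34740 ≈ 1226.97. Relative error (π(x) − x/ln(x)) / π(x) ≈ 11.22%; the approximation is known to undercount slightly (Li(x) is a better estimate).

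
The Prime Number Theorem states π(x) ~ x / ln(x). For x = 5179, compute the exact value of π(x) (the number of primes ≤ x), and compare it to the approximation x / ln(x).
π(5179) = 690;  x/ln(x) ≈ 605.56;  relative error ≈ 12.24%.

Directly count primes up to 5179: π(5179) = 690. The PNT approximation gives 5179/ln(5179) ≈ 5179/8.55237 ≈ 605.56. Relative error (π(x) − x/ln(x)) / π(x) ≈ 12.24%; the approximation is known to undercount slightly (Li(x) is a better estimate).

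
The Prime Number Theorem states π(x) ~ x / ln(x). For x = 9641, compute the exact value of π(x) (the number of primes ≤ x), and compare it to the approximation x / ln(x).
π(9641) = 1190;  x/ln(x) ≈ 1050.93;  relative error ≈ 11.69%.

Directly count primes up to 9641: π(9641) = 1190. The PNT approximation gives 9641/ln(9641) ≈ 9641/9.17378 ≈ 1050.93. Relative error (π(x) − x/ln(x)) / π(x) ≈ 11.69%; the approximation is known to undercount slightly (Li(x) is a better estimate).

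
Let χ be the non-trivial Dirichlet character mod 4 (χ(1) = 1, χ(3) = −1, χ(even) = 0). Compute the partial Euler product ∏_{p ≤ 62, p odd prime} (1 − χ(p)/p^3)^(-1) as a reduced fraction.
∏ = 126115667482028600084463789626710364805572778792731/130156894276470431285217911893722225289762827141120

The odd primes p ≤ 62 are [3, 5, 7, 11, 13, 17, 19, 23, 29, 31, 37, 41, 43, 47, 53, 59, 61]. For each, χ(p) = 1 if p ≡ 1 mod 4, χ(p) = −1 if p ≡ 3 mod 4. Taking (1 − χ(p)/p^3)^(-1) = p^3/(p^3 − χ(p)): (1 − (-1)/3^3)^(-1) · (1 − (1)/5^3)^(-1) · (1 − (-1)/7^3)^(-1) · (1 − (-1)/11^3)^(-1) · (1 − (1)/13^3)^(-1) · (1 − (1)/17^3)^(-1) · (1 − (-1)/19^3)^(-1) · (1 − (-1)/23^3)^(-1) · (1 − (1)/29^3)^(-1) · (1 − (-1)/31^3)^(-1) · (1 − (1)/37^3)^(-1) · (1 − (1)/41^3)^(-1) · (1 − (-1)/43^3)^(-1) · (1 − (-1)/47^3)^(-1) · (1 − (1)/53^3)^(-1) · (1 − (-1)/59^3)^(-1) · (1 − (1)/61^3)^(-1) = 126115667482028600084463789626710364805572778792731/130156894276470431285217911893722225289762827141120.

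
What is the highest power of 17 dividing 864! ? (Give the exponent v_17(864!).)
v_17(864!) = 52

Legendre's formula: v_p(n!) = Σ_{k ≥ 1} ⌊n / p^k⌋. For p = 17, n = 864, the terms are:
  ⌊864/17^1⌋ = ⌊864/17⌋ = 50
  ⌊864/17^2⌋ = ⌊864/289⌋ = 2
(the next term ⌊864/17^3⌋ = 0, terminating the sum). Summing: v_17(864!) = 50 + 2 = 52.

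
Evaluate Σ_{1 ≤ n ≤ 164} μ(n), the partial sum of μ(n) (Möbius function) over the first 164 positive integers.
Σ_{n ≤ 164} μ(n) = 0

Compute μ(n) for each 1 ≤ n ≤ 164: μ(1) = 1, μ(2) = -1, μ(3) = -1, μ(4) = 0, μ(5) = -1, μ(6) = 1, μ(7) = -1, μ(8) = 0, μ(9) = 0, μ(10) = 1, μ(11) = -1, μ(12) = 0, μ(13) = -1, μ(14) = 1, μ(15) = 1, μ(16) = 0, μ(17) = -1, μ(18) = 0, μ(19) = -1, μ(20) = 0, μ(21) = 1, μ(22) = 1, μ(23) = -1, μ(24) = 0, μ(25) = 0, μ(26) = 1, μ(27) = 0, μ(28) = 0, μ(29) = -1, μ(30) = -1, μ(31) = -1, μ(32) = 0, μ(33) = 1, μ(34) = 1, μ(35) = 1, μ(36) = 0, μ(37) = -1, μ(38) = 1, μ(39) = 1, μ(40) = 0, μ(41) = -1, μ(42) = -1, μ(43) = -1, μ(44) = 0, μ(45) = 0, μ(46) = 1, μ(47) = -1, μ(48) = 0, μ(49) = 0, μ(50) = 0, μ(51) = 1, μ(52) = 0, μ(53) = -1, μ(54) = 0, μ(55) = 1, μ(56) = 0, μ(57) = 1, μ(58) = 1, μ(59) = -1, μ(60) = 0, μ(61) = -1, μ(62) = 1, μ(63) = 0, μ(64) = 0, μ(65) = 1, μ(66) = -1, μ(67) = -1, μ(68) = 0, μ(69) = 1, μ(70) = -1, μ(71) = -1, μ(72) = 0, μ(73) = -1, μ(74) = 1, μ(75) = 0, μ(76) = 0, μ(77) = 1, μ(78) = -1, μ(79) = -1, μ(80) = 0, μ(81) = 0, μ(82) = 1, μ(83) = -1, μ(84) = 0, μ(85) = 1, μ(86) = 1, μ(87) = 1, μ(88) = 0, μ(89) = -1, μ(90) = 0, μ(91) = 1, μ(92) = 0, μ(93) = 1, μ(94) = 1, μ(95) = 1, μ(96) = 0, μ(97) = -1, μ(98) = 0, μ(99) = 0, μ(100) = 0, μ(101) = -1, μ(102) = -1, μ(103) = -1, μ(104) = 0, μ(105) = -1, μ(106) = 1, μ(107) = -1, μ(108) = 0, μ(109) = -1, μ(110) = -1, μ(111) = 1, μ(112) = 0, μ(113) = -1, μ(114) = -1, μ(115) = 1, μ(116) = 0, μ(117) = 0, μ(118) = 1, μ(119) = 1, μ(120) = 0, μ(121) = 0, μ(122) = 1, μ(123) = 1, μ(124) = 0, μ(125) = 0, μ(126) = 0, μ(127) = -1, μ(128) = 0, μ(129) = 1, μ(130) = -1, μ(131) = -1, μ(132) = 0, μ(133) = 1, μ(134) = 1, μ(135) = 0, μ(136) = 0, μ(137) = -1, μ(138) = -1, μ(139) = -1, μ(140) = 0, μ(141) = 1, μ(142) = 1, μ(143) = 1, μ(144) = 0, μ(145) = 1, μ(146) = 1, μ(147) = 0, μ(148) = 0, μ(149) = -1, μ(150) = 0, μ(151) = -1, μ(152) = 0, μ(153) = 0, μ(154) = -1, μ(155) = 1, μ(156) = 0, μ(157) = -1, μ(158) = 1, μ(159) = 1, μ(160) = 0, μ(161) = 1, μ(162) = 0, μ(163) = -1, μ(164) = 0. Summing all 164 values: 0. (Mertens function M(x) = Σ_{n ≤ x} μ(n); on average M(x) should be small (PNT ⟺ M(x) = o(x)).)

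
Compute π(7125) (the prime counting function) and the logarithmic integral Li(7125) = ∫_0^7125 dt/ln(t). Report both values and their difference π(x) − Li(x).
π(7125) = 912;  Li(7125) ≈ 928.44;  π(x) − Li(x) ≈ -16.44.

Direct count of primes ≤ 7125 gives π(7125) = 912. Numerical evaluation of the logarithmic integral gives Li(7125) ≈ 928.44. The difference π(x) − Li(x) ≈ -16.44 is typically negative for small/moderate x (Li(x) overestimates), though Littlewood's theorem shows this sign changes infinitely often.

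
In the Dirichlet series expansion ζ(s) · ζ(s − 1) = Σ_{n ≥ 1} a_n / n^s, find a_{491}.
σ(491) = 492

In the product (Σ m^0/m^s)(Σ k / k^s) = Σ (Σ_{d | n} d) / n^s, the coefficient of 1/n^s is σ(n) = Σ_{d | n} d. For n = 491, divisors are [1, 491]; summing: σ(491) = 492.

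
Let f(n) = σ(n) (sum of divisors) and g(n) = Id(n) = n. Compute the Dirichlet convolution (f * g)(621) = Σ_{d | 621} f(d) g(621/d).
(σ * Id)(621) = 6674

Divisors of 621: [1, 3, 9, 23, 27, 69, 207, 621]. For each d | 621:
  d = 1: σ(1) · Id(621/1) = 1 · 621 = 621
  d = 3: σ(3) · Id(621/3) = 4 · 207 = 828
  d = 9: σ(9) · Id(621/9) = 13 · 69 = 897
  d = 23: σ(23) · Id(621/23) = 24 · 27 = 648
  d = 27: σ(27) · Id(621/27) = 40 · 23 = 920
  d = 69: σ(69) · Id(621/69) = 96 · 9 = 864
  d = 207: σ(207) · Id(621/207) = 312 · 3 = 936
  d = 621: σ(621) · Id(621/621) = 960 · 1 = 960
Summing: (σ * Id)(621) = 621 + 828 + 897 + 648 + 920 + 864 + 936 + 960 = 6674.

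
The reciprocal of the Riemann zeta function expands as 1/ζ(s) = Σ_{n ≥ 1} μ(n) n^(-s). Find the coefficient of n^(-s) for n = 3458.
μ(3458) = 1

Factor n = 3458 = 2 · 7 · 13 · 19. μ(n) = 0 if any exponent ≥ 2 (not squarefree); otherwise μ(n) = (−1)^{ω(n)} where ω(n) is the number of distinct prime factors. Applying: μ(3458) = 1.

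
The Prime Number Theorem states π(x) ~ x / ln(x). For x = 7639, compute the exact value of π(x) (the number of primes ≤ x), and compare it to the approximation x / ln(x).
π(7639) = 969;  x/ln(x) ≈ 854.38;  relative error ≈ 11.83%.

Directly count primes up to 7639: π(7639) = 969. The PNT approximation gives 7639/ln(7639) ≈ 7639/8.94102 ≈ 854.38. Relative error (π(x) − x/ln(x)) / π(x) ≈ 11.83%; the approximation is known to undercount slightly (Li(x) is a better estimate).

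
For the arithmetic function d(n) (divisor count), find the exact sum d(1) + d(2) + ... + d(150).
Σ_{n ≤ 150} d(n) = 780

Compute d(n) for each 1 ≤ n ≤ 150: d(1) = 1, d(2) = 2, d(3) = 2, d(4) = 3, d(5) = 2, d(6) = 4, d(7) = 2, d(8) = 4, d(9) = 3, d(10) = 4, d(11) = 2, d(12) = 6, d(13) = 2, d(14) = 4, d(15) = 4, d(16) = 5, d(17) = 2, d(18) = 6, d(19) = 2, d(20) = 6, d(21) = 4, d(22) = 4, d(23) = 2, d(24) = 8, d(25) = 3, d(26) = 4, d(27) = 4, d(28) = 6, d(29) = 2, d(30) = 8, d(31) = 2, d(32) = 6, d(33) = 4, d(34) = 4, d(35) = 4, d(36) = 9, d(37) = 2, d(38) = 4, d(39) = 4, d(40) = 8, d(41) = 2, d(42) = 8, d(43) = 2, d(44) = 6, d(45) = 6, d(46) = 4, d(47) = 2, d(48) = 10, d(49) = 3, d(50) = 6, d(51) = 4, d(52) = 6, d(53) = 2, d(54) = 8, d(55) = 4, d(56) = 8, d(57) = 4, d(58) = 4, d(59) = 2, d(60) = 12, d(61) = 2, d(62) = 4, d(63) = 6, d(64) = 7, d(65) = 4, d(66) = 8, d(67) = 2, d(68) = 6, d(69) = 4, d(70) = 8, d(71) = 2, d(72) = 12, d(73) = 2, d(74) = 4, d(75) = 6, d(76) = 6, d(77) = 4, d(78) = 8, d(79) = 2, d(80) = 10, d(81) = 5, d(82) = 4, d(83) = 2, d(84) = 12, d(85) = 4, d(86) = 4, d(87) = 4, d(88) = 8, d(89) = 2, d(90) = 12, d(91) = 4, d(92) = 6, d(93) = 4, d(94) = 4, d(95) = 4, d(96) = 12, d(97) = 2, d(98) = 6, d(99) = 6, d(100) = 9, d(101) = 2, d(102) = 8, d(103) = 2, d(104) = 8, d(105) = 8, d(106) = 4, d(107) = 2, d(108) = 12, d(109) = 2, d(110) = 8, d(111) = 4, d(112) = 10, d(113) = 2, d(114) = 8, d(115) = 4, d(116) = 6, d(117) = 6, d(118) = 4, d(119) = 4, d(120) = 16, d(121) = 3, d(122) = 4, d(123) = 4, d(124) = 6, d(125) = 4, d(126) = 12, d(127) = 2, d(128) = 8, d(129) = 4, d(130) = 8, d(131) = 2, d(132) = 12, d(133) = 4, d(134) = 4, d(135) = 8, d(136) = 8, d(137) = 2, d(138) = 8, d(139) = 2, d(140) = 12, d(141) = 4, d(142) = 4, d(143) = 4, d(144) = 15, d(145) = 4, d(146) = 4, d(147) = 6, d(148) = 6, d(149) = 2, d(150) = 12. Summing all 150 values: 780. (Dirichlet's divisor formula: Σ_{n ≤ x} d(n) = x ln(x) + (2γ − 1) x + O(√x). For x = 150, the asymptotic estimate is ≈ 774.76.)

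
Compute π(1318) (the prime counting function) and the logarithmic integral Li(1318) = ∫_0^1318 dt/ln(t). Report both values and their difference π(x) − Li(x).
π(1318) = 214;  Li(1318) ≈ 222.71;  π(x) − Li(x) ≈ -8.71.

Direct count of primes ≤ 1318 gives π(1318) = 214. Numerical evaluation of the logarithmic integral gives Li(1318) ≈ 222.71. The difference π(x) − Li(x) ≈ -8.71 is typically negative for small/moderate x (Li(x) overestimates), though Littlewood's theorem shows this sign changes infinitely often.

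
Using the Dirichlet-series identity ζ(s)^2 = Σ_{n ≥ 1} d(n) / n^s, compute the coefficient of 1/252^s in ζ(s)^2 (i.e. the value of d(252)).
d(252) = 18

ζ(s)^2 = (Σ 1/m^s)(Σ 1/k^s). The coefficient of 1/n^s in the product is the number of ordered pairs (m, k) with mk = n, which equals d(n). For n = 252, divisors are [1, 2, 3, 4, 6, 7, 9, 12, 14, 18, 21, 28, 36, 42, 63, 84, 126, 252], so d(252) = 18.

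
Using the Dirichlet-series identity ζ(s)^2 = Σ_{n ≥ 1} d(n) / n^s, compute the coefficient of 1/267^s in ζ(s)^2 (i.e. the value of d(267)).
d(267) = 4

ζ(s)^2 = (Σ 1/m^s)(Σ 1/k^s). The coefficient of 1/n^s in the product is the number of ordered pairs (m, k) with mk = n, which equals d(n). For n = 267, divisors are [1, 3, 89, 267], so d(267) = 4.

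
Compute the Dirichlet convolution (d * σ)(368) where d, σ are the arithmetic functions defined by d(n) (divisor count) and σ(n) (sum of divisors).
(d * σ)(368) = 2574

Divisors of 368: [1, 2, 4, 8, 16, 23, 46, 92, 184, 368]. For each d | 368:
  d = 1: d(1) · σ(368/1) = 1 · 744 = 744
  d = 2: d(2) · σ(368/2) = 2 · 360 = 720
  d = 4: d(4) · σ(368/4) = 3 · 168 = 504
  d = 8: d(8) · σ(368/8) = 4 · 72 = 288
  d = 16: d(16) · σ(368/16) = 5 · 24 = 120
  d = 23: d(23) · σ(368/23) = 2 · 31 = 62
  d = 46: d(46) · σ(368/46) = 4 · 15 = 60
  d = 92: d(92) · σ(368/92) = 6 · 7 = 42
  d = 184: d(184) · σ(368/184) = 8 · 3 = 24
  d = 368: d(368) · σ(368/368) = 10 · 1 = 10
Summing: (d * σ)(368) = 744 + 720 + 504 + 288 + 120 + 62 + 60 + 42 + 24 + 10 = 2574.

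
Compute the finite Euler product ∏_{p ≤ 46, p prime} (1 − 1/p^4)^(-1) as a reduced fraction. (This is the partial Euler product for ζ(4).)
∏ = 68304364739414847787103076142881583957543/63109073443906486560772797235200000000000

The primes p ≤ 46 are [2, 3, 5, 7, 11, 13, 17, 19, 23, 29, 31, 37, 41, 43]. For each prime, (1 − 1/p^4)^(-1) = p^4 / (p^4 − 1). The product is (1 − 1/2^4)^(-1), (1 − 1/3^4)^(-1), (1 − 1/5^4)^(-1), (1 − 1/7^4)^(-1), (1 − 1/11^4)^(-1), (1 − 1/13^4)^(-1), (1 − 1/17^4)^(-1), (1 − 1/19^4)^(-1), (1 − 1/23^4)^(-1), (1 − 1/29^4)^(-1), (1 − 1/31^4)^(-1), (1 − 1/37^4)^(-1), (1 − 1/41^4)^(-1), (1 − 1/43^4)^(-1) = ∏ p^4 / (p^4 − 1) = 68304364739414847787103076142881583957543/63109073443906486560772797235200000000000.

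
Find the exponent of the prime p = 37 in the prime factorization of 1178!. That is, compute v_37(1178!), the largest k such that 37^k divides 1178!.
v_37(1178!) = 31

Legendre's formula: v_p(n!) = Σ_{k ≥ 1} ⌊n / p^k⌋. For p = 37, n = 1178, the terms are:
  ⌊1178/37^1⌋ = ⌊1178/37⌋ = 31
(the next term ⌊1178/37^2⌋ = 0, terminating the sum). Summing: v_37(1178!) = 31 = 31.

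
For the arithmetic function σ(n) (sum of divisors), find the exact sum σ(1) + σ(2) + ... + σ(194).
Σ_{n ≤ 194} σ(n) = 30978

Compute σ(n) for each 1 ≤ n ≤ 194: σ(1) = 1, σ(2) = 3, σ(3) = 4, σ(4) = 7, σ(5) = 6, σ(6) = 12, σ(7) = 8, σ(8) = 15, σ(9) = 13, σ(10) = 18, σ(11) = 12, σ(12) = 28, σ(13) = 14, σ(14) = 24, σ(15) = 24, σ(16) = 31, σ(17) = 18, σ(18) = 39, σ(19) = 20, σ(20) = 42, σ(21) = 32, σ(22) = 36, σ(23) = 24, σ(24) = 60, σ(25) = 31, σ(26) = 42, σ(27) = 40, σ(28) = 56, σ(29) = 30, σ(30) = 72, σ(31) = 32, σ(32) = 63, σ(33) = 48, σ(34) = 54, σ(35) = 48, σ(36) = 91, σ(37) = 38, σ(38) = 60, σ(39) = 56, σ(40) = 90, σ(41) = 42, σ(42) = 96, σ(43) = 44, σ(44) = 84, σ(45) = 78, σ(46) = 72, σ(47) = 48, σ(48) = 124, σ(49) = 57, σ(50) = 93, σ(51) = 72, σ(52) = 98, σ(53) = 54, σ(54) = 120, σ(55) = 72, σ(56) = 120, σ(57) = 80, σ(58) = 90, σ(59) = 60, σ(60) = 168, σ(61) = 62, σ(62) = 96, σ(63) = 104, σ(64) = 127, σ(65) = 84, σ(66) = 144, σ(67) = 68, σ(68) = 126, σ(69) = 96, σ(70) = 144, σ(71) = 72, σ(72) = 195, σ(73) = 74, σ(74) = 114, σ(75) = 124, σ(76) = 140, σ(77) = 96, σ(78) = 168, σ(79) = 80, σ(80) = 186, σ(81) = 121, σ(82) = 126, σ(83) = 84, σ(84) = 224, σ(85) = 108, σ(86) = 132, σ(87) = 120, σ(88) = 180, σ(89) = 90, σ(90) = 234, σ(91) = 112, σ(92) = 168, σ(93) = 128, σ(94) = 144, σ(95) = 120, σ(96) = 252, σ(97) = 98, σ(98) = 171, σ(99) = 156, σ(100) = 217, σ(101) = 102, σ(102) = 216, σ(103) = 104, σ(104) = 210, σ(105) = 192, σ(106) = 162, σ(107) = 108, σ(108) = 280, σ(109) = 110, σ(110) = 216, σ(111) = 152, σ(112) = 248, σ(113) = 114, σ(114) = 240, σ(115) = 144, σ(116) = 210, σ(117) = 182, σ(118) = 180, σ(119) = 144, σ(120) = 360, σ(121) = 133, σ(122) = 186, σ(123) = 168, σ(124) = 224, σ(125) = 156, σ(126) = 312, σ(127) = 128, σ(128) = 255, σ(129) = 176, σ(130) = 252, σ(131) = 132, σ(132) = 336, σ(133) = 160, σ(134) = 204, σ(135) = 240, σ(136) = 270, σ(137) = 138, σ(138) = 288, σ(139) = 140, σ(140) = 336, σ(141) = 192, σ(142) = 216, σ(143) = 168, σ(144) = 403, σ(145) = 180, σ(146) = 222, σ(147) = 228, σ(148) = 266, σ(149) = 150, σ(150) = 372, σ(151) = 152, σ(152) = 300, σ(153) = 234, σ(154) = 288, σ(155) = 192, σ(156) = 392, σ(157) = 158, σ(158) = 240, σ(159) = 216, σ(160) = 378, σ(161) = 192, σ(162) = 363, σ(163) = 164, σ(164) = 294, σ(165) = 288, σ(166) = 252, σ(167) = 168, σ(168) = 480, σ(169) = 183, σ(170) = 324, σ(171) = 260, σ(172) = 308, σ(173) = 174, σ(174) = 360, σ(175) = 248, σ(176) = 372, σ(177) = 240, σ(178) = 270, σ(179) = 180, σ(180) = 546, σ(181) = 182, σ(182) = 336, σ(183) = 248, σ(184) = 360, σ(185) = 228, σ(186) = 384, σ(187) = 216, σ(188) = 336, σ(189) = 320, σ(190) = 360, σ(191) = 192, σ(192) = 508, σ(193) = 194, σ(194) = 294. Summing all 194 values: 30978. (Average order: Σ_{n ≤ x} σ(n) ~ (π²/12) x². For x = 194, (π²/12)·194² ≈ 30954.37.)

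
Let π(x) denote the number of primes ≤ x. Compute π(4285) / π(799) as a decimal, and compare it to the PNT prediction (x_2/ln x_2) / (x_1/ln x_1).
π(4285)/π(799) = 588/139 ≈ 4.2302;  PNT prediction ≈ 4.2859.

π(799) = 139 and π(4285) = 588, so π(4285)/π(799) ≈ 4.2302. The PNT-predicted ratio is (4285/ln(4285)) / (799/ln(799)) ≈ 4.2859. The two agree to within a few percent, as expected.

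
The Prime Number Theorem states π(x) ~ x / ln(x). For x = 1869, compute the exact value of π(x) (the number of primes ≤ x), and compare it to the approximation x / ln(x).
π(1869) = 285;  x/ln(x) ≈ 248.10;  relative error ≈ 12.95%.

Directly count primes up to 1869: π(1869) = 285. The PNT approximation gives 1869/ln(1869) ≈ 1869/7.53316 ≈ 248.10. Relative error (π(x) − x/ln(x)) / π(x) ≈ 12.95%; the approximation is known to undercount slightly (Li(x) is a better estimate).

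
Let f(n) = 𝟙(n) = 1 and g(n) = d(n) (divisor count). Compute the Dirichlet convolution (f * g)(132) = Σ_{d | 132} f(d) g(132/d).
(𝟙 * d)(132) = 54

Divisors of 132: [1, 2, 3, 4, 6, 11, 12, 22, 33, 44, 66, 132]. For each d | 132:
  d = 1: 𝟙(1) · d(132/1) = 1 · 12 = 12
  d = 2: 𝟙(2) · d(132/2) = 1 · 8 = 8
  d = 3: 𝟙(3) · d(132/3) = 1 · 6 = 6
  d = 4: 𝟙(4) · d(132/4) = 1 · 4 = 4
  d = 6: 𝟙(6) · d(132/6) = 1 · 4 = 4
  d = 11: 𝟙(11) · d(132/11) = 1 · 6 = 6
  d = 12: 𝟙(12) · d(132/12) = 1 · 2 = 2
  d = 22: 𝟙(22) · d(132/22) = 1 · 4 = 4
  d = 33: 𝟙(33) · d(132/33) = 1 · 3 = 3
  d = 44: 𝟙(44) · d(132/44) = 1 · 2 = 2
  d = 66: 𝟙(66) · d(132/66) = 1 · 2 = 2
  d = 132: 𝟙(132) · d(132/132) = 1 · 1 = 1
Summing: (𝟙 * d)(132) = 12 + 8 + 6 + 4 + 4 + 6 + 2 + 4 + 3 + 2 + 2 + 1 = 54.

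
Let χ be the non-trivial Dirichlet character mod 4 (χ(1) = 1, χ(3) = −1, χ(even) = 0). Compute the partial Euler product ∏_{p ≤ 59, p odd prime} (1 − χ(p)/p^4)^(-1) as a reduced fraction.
∏ = 183445748413257490575399266073534557279290897400455519407927913/185496494900685179853577258476392044643206802826790649934643200

The odd primes p ≤ 59 are [3, 5, 7, 11, 13, 17, 19, 23, 29, 31, 37, 41, 43, 47, 53, 59]. For each, χ(p) = 1 if p ≡ 1 mod 4, χ(p) = −1 if p ≡ 3 mod 4. Taking (1 − χ(p)/p^4)^(-1) = p^4/(p^4 − χ(p)): (1 − (-1)/3^4)^(-1) · (1 − (1)/5^4)^(-1) · (1 − (-1)/7^4)^(-1) · (1 − (-1)/11^4)^(-1) · (1 − (1)/13^4)^(-1) · (1 − (1)/17^4)^(-1) · (1 − (-1)/19^4)^(-1) · (1 − (-1)/23^4)^(-1) · (1 − (1)/29^4)^(-1) · (1 − (-1)/31^4)^(-1) · (1 − (1)/37^4)^(-1) · (1 − (1)/41^4)^(-1) · (1 − (-1)/43^4)^(-1) · (1 − (-1)/47^4)^(-1) · (1 − (1)/53^4)^(-1) · (1 − (-1)/59^4)^(-1) = 183445748413257490575399266073534557279290897400455519407927913/185496494900685179853577258476392044643206802826790649934643200.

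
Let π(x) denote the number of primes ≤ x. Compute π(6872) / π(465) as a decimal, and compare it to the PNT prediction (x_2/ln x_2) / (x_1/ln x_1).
π(6872)/π(465) = 885/90 ≈ 9.8333;  PNT prediction ≈ 10.2737.

π(465) = 90 and π(6872) = 885, so π(6872)/π(465) ≈ 9.8333. The PNT-predicted ratio is (6872/ln(6872)) / (465/ln(465)) ≈ 10.2737. The two agree to within a few percent, as expected.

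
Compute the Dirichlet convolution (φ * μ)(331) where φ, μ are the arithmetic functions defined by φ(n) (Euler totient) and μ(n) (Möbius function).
(φ * μ)(331) = 329

Divisors of 331: [1, 331]. For each d | 331:
  d = 1: φ(1) · μ(331/1) = 1 · -1 = -1
  d = 331: φ(331) · μ(331/331) = 330 · 1 = 330
Summing: (φ * μ)(331) = -1 + 330 = 329.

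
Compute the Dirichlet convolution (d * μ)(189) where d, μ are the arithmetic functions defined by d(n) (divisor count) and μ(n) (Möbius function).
(d * μ)(189) = 1

Divisors of 189: [1, 3, 7, 9, 21, 27, 63, 189]. For each d | 189:
  d = 1: d(1) · μ(189/1) = 1 · 0 = 0
  d = 3: d(3) · μ(189/3) = 2 · 0 = 0
  d = 7: d(7) · μ(189/7) = 2 · 0 = 0
  d = 9: d(9) · μ(189/9) = 3 · 1 = 3
  d = 21: d(21) · μ(189/21) = 4 · 0 = 0
  d = 27: d(27) · μ(189/27) = 4 · -1 = -4
  d = 63: d(63) · μ(189/63) = 6 · -1 = -6
  d = 189: d(189) · μ(189/189) = 8 · 1 = 8
Summing: (d * μ)(189) = 0 + 0 + 0 + 3 + 0 + -4 + -6 + 8 = 1.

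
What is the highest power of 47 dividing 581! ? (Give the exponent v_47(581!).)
v_47(581!) = 12

Legendre's formula: v_p(n!) = Σ_{k ≥ 1} ⌊n / p^k⌋. For p = 47, n = 581, the terms are:
  ⌊581/47^1⌋ = ⌊581/47⌋ = 12
(the next term ⌊581/47^2⌋ = 0, terminating the sum). Summing: v_47(581!) = 12 = 12.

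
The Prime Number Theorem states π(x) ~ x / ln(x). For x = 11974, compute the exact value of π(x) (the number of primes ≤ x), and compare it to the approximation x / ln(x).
π(11974) = 1436;  x/ln(x) ≈ 1275.12;  relative error ≈ 11.20%.

Directly count primes up to 11974: π(11974) = 1436. The PNT approximation gives 11974/ln(11974) ≈ 11974/9.39049 ≈ 1275.12. Relative error (π(x) − x/ln(x)) / π(x) ≈ 11.20%; the approximation is known to undercount slightly (Li(x) is a better estimate).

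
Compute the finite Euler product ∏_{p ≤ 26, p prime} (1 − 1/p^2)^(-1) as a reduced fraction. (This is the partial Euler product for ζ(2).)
∏ = 718188003533/440301256704

The primes p ≤ 26 are [2, 3, 5, 7, 11, 13, 17, 19, 23]. For each prime, (1 − 1/p^2)^(-1) = p^2 / (p^2 − 1). The product is (1 − 1/2^2)^(-1), (1 − 1/3^2)^(-1), (1 − 1/5^2)^(-1), (1 − 1/7^2)^(-1), (1 − 1/11^2)^(-1), (1 − 1/13^2)^(-1), (1 − 1/17^2)^(-1), (1 − 1/19^2)^(-1), (1 − 1/23^2)^(-1) = ∏ p^2 / (p^2 − 1) = 718188003533/440301256704.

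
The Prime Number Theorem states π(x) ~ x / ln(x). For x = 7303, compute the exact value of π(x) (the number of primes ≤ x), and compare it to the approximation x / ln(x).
π(7303) = 930;  x/ln(x) ≈ 820.93;  relative error ≈ 11.73%.

Directly count primes up to 7303: π(7303) = 930. The PNT approximation gives 7303/ln(7303) ≈ 7303/8.89604 ≈ 820.93. Relative error (π(x) − x/ln(x)) / π(x) ≈ 11.73%; the approximation is known to undercount slightly (Li(x) is a better estimate).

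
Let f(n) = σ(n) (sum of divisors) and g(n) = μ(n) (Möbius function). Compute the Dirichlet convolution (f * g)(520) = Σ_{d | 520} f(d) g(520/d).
(σ * μ)(520) = 520

Divisors of 520: [1, 2, 4, 5, 8, 10, 13, 20, 26, 40, 52, 65, 104, 130, 260, 520]. For each d | 520:
  d = 1: σ(1) · μ(520/1) = 1 · 0 = 0
  d = 2: σ(2) · μ(520/2) = 3 · 0 = 0
  d = 4: σ(4) · μ(520/4) = 7 · -1 = -7
  d = 5: σ(5) · μ(520/5) = 6 · 0 = 0
  d = 8: σ(8) · μ(520/8) = 15 · 1 = 15
  d = 10: σ(10) · μ(520/10) = 18 · 0 = 0
  d = 13: σ(13) · μ(520/13) = 14 · 0 = 0
  d = 20: σ(20) · μ(520/20) = 42 · 1 = 42
  d = 26: σ(26) · μ(520/26) = 42 · 0 = 0
  d = 40: σ(40) · μ(520/40) = 90 · -1 = -90
  d = 52: σ(52) · μ(520/52) = 98 · 1 = 98
  d = 65: σ(65) · μ(520/65) = 84 · 0 = 0
  d = 104: σ(104) · μ(520/104) = 210 · -1 = -210
  d = 130: σ(130) · μ(520/130) = 252 · 0 = 0
  d = 260: σ(260) · μ(520/260) = 588 · -1 = -588
  d = 520: σ(520) · μ(520/520) = 1260 · 1 = 1260
Summing: (σ * μ)(520) = 0 + 0 + -7 + 0 + 15 + 0 + 0 + 42 + 0 + -90 + 98 + 0 + -210 + 0 + -588 + 1260 = 520.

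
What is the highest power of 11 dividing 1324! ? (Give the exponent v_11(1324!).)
v_11(1324!) = 130

Legendre's formula: v_p(n!) = Σ_{k ≥ 1} ⌊n / p^k⌋. For p = 11, n = 1324, the terms are:
  ⌊1324/11^1⌋ = ⌊1324/11⌋ = 120
  ⌊1324/11^2⌋ = ⌊1324/121⌋ = 10
(the next term ⌊1324/11^3⌋ = 0, terminating the sum). Summing: v_11(1324!) = 120 + 10 = 130.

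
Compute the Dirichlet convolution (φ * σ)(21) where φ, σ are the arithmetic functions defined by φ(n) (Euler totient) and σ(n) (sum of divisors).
(φ * σ)(21) = 84

Divisors of 21: [1, 3, 7, 21]. For each d | 21:
  d = 1: φ(1) · σ(21/1) = 1 · 32 = 32
  d = 3: φ(3) · σ(21/3) = 2 · 8 = 16
  d = 7: φ(7) · σ(21/7) = 6 · 4 = 24
  d = 21: φ(21) · σ(21/21) = 12 · 1 = 12
Summing: (φ * σ)(21) = 32 + 16 + 24 + 12 = 84.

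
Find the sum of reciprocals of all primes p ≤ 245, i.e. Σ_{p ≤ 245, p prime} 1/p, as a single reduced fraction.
Σ 1/p = 506873196134241441348690763593294873492730445394823722837469097176314709804649267964680634478659521/256041159035492609053110100510385311995538591998443060216114576417920917800321526504084465112487730

π(245) = 53, so the primes ≤ 245 are [2, 3, 5, 7, 11, 13, 17, 19, 23, 29, 31, 37, 41, 43, 47, 53, 59, 61, 67, 71, 73, 79, 83, 89, 97, 101, 103, 107, 109, 113, 127, 131, 137, 139, 149, 151, 157, 163, 167, 173, 179, 181, 191, 193, 197, 199, 211, 223, 227, 229, 233, 239, 241]. Summing 1/p over these primes: 506873196134241441348690763593294873492730445394823722837469097176314709804649267964680634478659521/256041159035492609053110100510385311995538591998443060216114576417920917800321526504084465112487730 ≈ 1.9797. Mertens estimate ln ln(245) + 0.2615 ≈ 1.9665.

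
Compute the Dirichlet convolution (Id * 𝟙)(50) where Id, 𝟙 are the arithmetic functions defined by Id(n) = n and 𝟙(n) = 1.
(Id * 𝟙)(50) = 93

Divisors of 50: [1, 2, 5, 10, 25, 50]. For each d | 50:
  d = 1: Id(1) · 𝟙(50/1) = 1 · 1 = 1
  d = 2: Id(2) · 𝟙(50/2) = 2 · 1 = 2
  d = 5: Id(5) · 𝟙(50/5) = 5 · 1 = 5
  d = 10: Id(10) · 𝟙(50/10) = 10 · 1 = 10
  d = 25: Id(25) · 𝟙(50/25) = 25 · 1 = 25
  d = 50: Id(50) · 𝟙(50/50) = 50 · 1 = 50
Summing: (Id * 𝟙)(50) = 1 + 2 + 5 + 10 + 25 + 50 = 93.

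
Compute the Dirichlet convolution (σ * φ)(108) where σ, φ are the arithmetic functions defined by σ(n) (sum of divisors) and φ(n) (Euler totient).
(σ * φ)(108) = 1296

Divisors of 108: [1, 2, 3, 4, 6, 9, 12, 18, 27, 36, 54, 108]. For each d | 108:
  d = 1: σ(1) · φ(108/1) = 1 · 36 = 36
  d = 2: σ(2) · φ(108/2) = 3 · 18 = 54
  d = 3: σ(3) · φ(108/3) = 4 · 12 = 48
  d = 4: σ(4) · φ(108/4) = 7 · 18 = 126
  d = 6: σ(6) · φ(108/6) = 12 · 6 = 72
  d = 9: σ(9) · φ(108/9) = 13 · 4 = 52
  d = 12: σ(12) · φ(108/12) = 28 · 6 = 168
  d = 18: σ(18) · φ(108/18) = 39 · 2 = 78
  d = 27: σ(27) · φ(108/27) = 40 · 2 = 80
  d = 36: σ(36) · φ(108/36) = 91 · 2 = 182
  d = 54: σ(54) · φ(108/54) = 120 · 1 = 120
  d = 108: σ(108) · φ(108/108) = 280 · 1 = 280
Summing: (σ * φ)(108) = 36 + 54 + 48 + 126 + 72 + 52 + 168 + 78 + 80 + 182 + 120 + 280 = 1296.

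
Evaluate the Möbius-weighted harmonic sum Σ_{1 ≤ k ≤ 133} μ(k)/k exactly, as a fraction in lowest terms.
Σ μ(k)/k = -328286069145432606104772534998723752556837640821/525896479052627740771371797072411912900610967452630

Values of μ(k) for 1 ≤ k ≤ 133: μ(1) = 1, μ(2) = -1, μ(3) = -1, μ(5) = -1, μ(6) = 1, μ(7) = -1, μ(10) = 1, μ(11) = -1, μ(13) = -1, μ(14) = 1, μ(15) = 1, μ(17) = -1, μ(19) = -1, μ(21) = 1, μ(22) = 1, μ(23) = -1, μ(26) = 1, μ(29) = -1, μ(30) = -1, μ(31) = -1, μ(33) = 1, μ(34) = 1, μ(35) = 1, μ(37) = -1, μ(38) = 1, μ(39) = 1, μ(41) = -1, μ(42) = -1, μ(43) = -1, μ(46) = 1, μ(47) = -1, μ(51) = 1, μ(53) = -1, μ(55) = 1, μ(57) = 1, μ(58) = 1, μ(59) = -1, μ(61) = -1, μ(62) = 1, μ(65) = 1, μ(66) = -1, μ(67) = -1, μ(69) = 1, μ(70) = -1, μ(71) = -1, μ(73) = -1, μ(74) = 1, μ(77) = 1, μ(78) = -1, μ(79) = -1, μ(82) = 1, μ(83) = -1, μ(85) = 1, μ(86) = 1, μ(87) = 1, μ(89) = -1, μ(91) = 1, μ(93) = 1, μ(94) = 1, μ(95) = 1, μ(97) = -1, μ(101) = -1, μ(102) = -1, μ(103) = -1, μ(105) = -1, μ(106) = 1, μ(107) = -1, μ(109) = -1, μ(110) = -1, μ(111) = 1, μ(113) = -1, μ(114) = -1, μ(115) = 1, μ(118) = 1, μ(119) = 1, μ(122) = 1, μ(123) = 1, μ(127) = -1, μ(129) = 1, μ(130) = -1, μ(131) = -1, μ(133) = 1, with μ = 0 on non-squarefree integers. Summing μ(k)/k for k where μ(k) ≠ 0 gives -328286069145432606104772534998723752556837640821/525896479052627740771371797072411912900610967452630 ≈ -0.0006. (PNT ⟺ this sum → 0 as n → ∞.)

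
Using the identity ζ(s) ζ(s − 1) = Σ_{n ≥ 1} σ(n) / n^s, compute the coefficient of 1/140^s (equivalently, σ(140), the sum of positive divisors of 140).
σ(140) = 336

In the product (Σ m^0/m^s)(Σ k / k^s) = Σ (Σ_{d | n} d) / n^s, the coefficient of 1/n^s is σ(n) = Σ_{d | n} d. For n = 140, divisors are [1, 2, 4, 5, 7, 10, 14, 20, 28, 35, 70, 140]; summing: σ(140) = 336.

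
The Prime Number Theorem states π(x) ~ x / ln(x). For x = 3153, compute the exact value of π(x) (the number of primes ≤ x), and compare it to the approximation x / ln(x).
π(3153) = 446;  x/ln(x) ≈ 391.38;  relative error ≈ 12.25%.

Directly count primes up to 3153: π(3153) = 446. The PNT approximation gives 3153/ln(3153) ≈ 3153/8.05611 ≈ 391.38. Relative error (π(x) − x/ln(x)) / π(x) ≈ 12.25%; the approximation is known to undercount slightly (Li(x) is a better estimate).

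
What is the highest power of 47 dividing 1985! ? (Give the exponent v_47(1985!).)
v_47(1985!) = 42

Legendre's formula: v_p(n!) = Σ_{k ≥ 1} ⌊n / p^k⌋. For p = 47, n = 1985, the terms are:
  ⌊1985/47^1⌋ = ⌊1985/47⌋ = 42
(the next term ⌊1985/47^2⌋ = 0, terminating the sum). Summing: v_47(1985!) = 42 = 42.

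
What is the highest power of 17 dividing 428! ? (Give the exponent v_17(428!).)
v_17(428!) = 26

Legendre's formula: v_p(n!) = Σ_{k ≥ 1} ⌊n / p^k⌋. For p = 17, n = 428, the terms are:
  ⌊428/17^1⌋ = ⌊428/17⌋ = 25
  ⌊428/17^2⌋ = ⌊428/289⌋ = 1
(the next term ⌊428/17^3⌋ = 0, terminating the sum). Summing: v_17(428!) = 25 + 1 = 26.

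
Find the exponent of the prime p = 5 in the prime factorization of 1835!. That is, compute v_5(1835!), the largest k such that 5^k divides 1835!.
v_5(1835!) = 456

Legendre's formula: v_p(n!) = Σ_{k ≥ 1} ⌊n / p^k⌋. For p = 5, n = 1835, the terms are:
  ⌊1835/5^1⌋ = ⌊1835/5⌋ = 367
  ⌊1835/5^2⌋ = ⌊1835/25⌋ = 73
  ⌊1835/5^3⌋ = ⌊1835/125⌋ = 14
  ⌊1835/5^4⌋ = ⌊1835/625⌋ = 2
(the next term ⌊1835/5^5⌋ = 0, terminating the sum). Summing: v_5(1835!) = 367 + 73 + 14 + 2 = 456.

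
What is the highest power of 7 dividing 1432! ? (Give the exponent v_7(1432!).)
v_7(1432!) = 237

Legendre's formula: v_p(n!) = Σ_{k ≥ 1} ⌊n / p^k⌋. For p = 7, n = 1432, the terms are:
  ⌊1432/7^1⌋ = ⌊1432/7⌋ = 204
  ⌊1432/7^2⌋ = ⌊1432/49⌋ = 29
  ⌊1432/7^3⌋ = ⌊1432/343⌋ = 4
(the next term ⌊1432/7^4⌋ = 0, terminating the sum). Summing: v_7(1432!) = 204 + 29 + 4 = 237.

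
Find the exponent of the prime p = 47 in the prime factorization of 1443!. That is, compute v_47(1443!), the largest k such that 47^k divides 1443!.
v_47(1443!) = 30

Legendre's formula: v_p(n!) = Σ_{k ≥ 1} ⌊n / p^k⌋. For p = 47, n = 1443, the terms are:
  ⌊1443/47^1⌋ = ⌊1443/47⌋ = 30
(the next term ⌊1443/47^2⌋ = 0, terminating the sum). Summing: v_47(1443!) = 30 = 30.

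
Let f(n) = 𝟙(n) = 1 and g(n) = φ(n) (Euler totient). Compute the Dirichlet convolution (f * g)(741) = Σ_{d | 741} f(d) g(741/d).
(𝟙 * φ)(741) = 741

Divisors of 741: [1, 3, 13, 19, 39, 57, 247, 741]. For each d | 741:
  d = 1: 𝟙(1) · φ(741/1) = 1 · 432 = 432
  d = 3: 𝟙(3) · φ(741/3) = 1 · 216 = 216
  d = 13: 𝟙(13) · φ(741/13) = 1 · 36 = 36
  d = 19: 𝟙(19) · φ(741/19) = 1 · 24 = 24
  d = 39: 𝟙(39) · φ(741/39) = 1 · 18 = 18
  d = 57: 𝟙(57) · φ(741/57) = 1 · 12 = 12
  d = 247: 𝟙(247) · φ(741/247) = 1 · 2 = 2
  d = 741: 𝟙(741) · φ(741/741) = 1 · 1 = 1
Summing: (𝟙 * φ)(741) = 432 + 216 + 36 + 24 + 18 + 12 + 2 + 1 = 741.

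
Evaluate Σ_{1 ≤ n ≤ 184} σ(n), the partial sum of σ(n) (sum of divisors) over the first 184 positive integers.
Σ_{n ≤ 184} σ(n) = 27946

Compute σ(n) for each 1 ≤ n ≤ 184: σ(1) = 1, σ(2) = 3, σ(3) = 4, σ(4) = 7, σ(5) = 6, σ(6) = 12, σ(7) = 8, σ(8) = 15, σ(9) = 13, σ(10) = 18, σ(11) = 12, σ(12) = 28, σ(13) = 14, σ(14) = 24, σ(15) = 24, σ(16) = 31, σ(17) = 18, σ(18) = 39, σ(19) = 20, σ(20) = 42, σ(21) = 32, σ(22) = 36, σ(23) = 24, σ(24) = 60, σ(25) = 31, σ(26) = 42, σ(27) = 40, σ(28) = 56, σ(29) = 30, σ(30) = 72, σ(31) = 32, σ(32) = 63, σ(33) = 48, σ(34) = 54, σ(35) = 48, σ(36) = 91, σ(37) = 38, σ(38) = 60, σ(39) = 56, σ(40) = 90, σ(41) = 42, σ(42) = 96, σ(43) = 44, σ(44) = 84, σ(45) = 78, σ(46) = 72, σ(47) = 48, σ(48) = 124, σ(49) = 57, σ(50) = 93, σ(51) = 72, σ(52) = 98, σ(53) = 54, σ(54) = 120, σ(55) = 72, σ(56) = 120, σ(57) = 80, σ(58) = 90, σ(59) = 60, σ(60) = 168, σ(61) = 62, σ(62) = 96, σ(63) = 104, σ(64) = 127, σ(65) = 84, σ(66) = 144, σ(67) = 68, σ(68) = 126, σ(69) = 96, σ(70) = 144, σ(71) = 72, σ(72) = 195, σ(73) = 74, σ(74) = 114, σ(75) = 124, σ(76) = 140, σ(77) = 96, σ(78) = 168, σ(79) = 80, σ(80) = 186, σ(81) = 121, σ(82) = 126, σ(83) = 84, σ(84) = 224, σ(85) = 108, σ(86) = 132, σ(87) = 120, σ(88) = 180, σ(89) = 90, σ(90) = 234, σ(91) = 112, σ(92) = 168, σ(93) = 128, σ(94) = 144, σ(95) = 120, σ(96) = 252, σ(97) = 98, σ(98) = 171, σ(99) = 156, σ(100) = 217, σ(101) = 102, σ(102) = 216, σ(103) = 104, σ(104) = 210, σ(105) = 192, σ(106) = 162, σ(107) = 108, σ(108) = 280, σ(109) = 110, σ(110) = 216, σ(111) = 152, σ(112) = 248, σ(113) = 114, σ(114) = 240, σ(115) = 144, σ(116) = 210, σ(117) = 182, σ(118) = 180, σ(119) = 144, σ(120) = 360, σ(121) = 133, σ(122) = 186, σ(123) = 168, σ(124) = 224, σ(125) = 156, σ(126) = 312, σ(127) = 128, σ(128) = 255, σ(129) = 176, σ(130) = 252, σ(131) = 132, σ(132) = 336, σ(133) = 160, σ(134) = 204, σ(135) = 240, σ(136) = 270, σ(137) = 138, σ(138) = 288, σ(139) = 140, σ(140) = 336, σ(141) = 192, σ(142) = 216, σ(143) = 168, σ(144) = 403, σ(145) = 180, σ(146) = 222, σ(147) = 228, σ(148) = 266, σ(149) = 150, σ(150) = 372, σ(151) = 152, σ(152) = 300, σ(153) = 234, σ(154) = 288, σ(155) = 192, σ(156) = 392, σ(157) = 158, σ(158) = 240, σ(159) = 216, σ(160) = 378, σ(161) = 192, σ(162) = 363, σ(163) = 164, σ(164) = 294, σ(165) = 288, σ(166) = 252, σ(167) = 168, σ(168) = 480, σ(169) = 183, σ(170) = 324, σ(171) = 260, σ(172) = 308, σ(173) = 174, σ(174) = 360, σ(175) = 248, σ(176) = 372, σ(177) = 240, σ(178) = 270, σ(179) = 180, σ(180) = 546, σ(181) = 182, σ(182) = 336, σ(183) = 248, σ(184) = 360. Summing all 184 values: 27946. (Average order: Σ_{n ≤ x} σ(n) ~ (π²/12) x². For x = 184, (π²/12)·184² ≈ 27845.44.)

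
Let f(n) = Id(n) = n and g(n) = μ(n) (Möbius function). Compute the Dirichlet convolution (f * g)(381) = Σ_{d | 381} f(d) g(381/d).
(Id * μ)(381) = 252

Divisors of 381: [1, 3, 127, 381]. For each d | 381:
  d = 1: Id(1) · μ(381/1) = 1 · 1 = 1
  d = 3: Id(3) · μ(381/3) = 3 · -1 = -3
  d = 127: Id(127) · μ(381/127) = 127 · -1 = -127
  d = 381: Id(381) · μ(381/381) = 381 · 1 = 381
Summing: (Id * μ)(381) = 1 + -3 + -127 + 381 = 252.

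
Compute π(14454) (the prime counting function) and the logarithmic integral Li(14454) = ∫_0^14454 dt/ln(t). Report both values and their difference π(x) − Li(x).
π(14454) = 1695;  Li(14454) ≈ 1719.73;  π(x) − Li(x) ≈ -24.73.

Direct count of primes ≤ 14454 gives π(14454) = 1695. Numerical evaluation of the logarithmic integral gives Li(14454) ≈ 1719.73. The difference π(x) − Li(x) ≈ -24.73 is typically negative for small/moderate x (Li(x) overestimates), though Littlewood's theorem shows this sign changes infinitely often.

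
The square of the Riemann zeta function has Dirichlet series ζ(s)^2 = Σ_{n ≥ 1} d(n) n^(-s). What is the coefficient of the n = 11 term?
d(11) = 2

ζ(s)^2 = (Σ 1/m^s)(Σ 1/k^s). The coefficient of 1/n^s in the product is the number of ordered pairs (m, k) with mk = n, which equals d(n). For n = 11, divisors are [1, 11], so d(11) = 2.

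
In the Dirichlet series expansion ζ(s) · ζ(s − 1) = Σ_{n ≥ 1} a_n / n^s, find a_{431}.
σ(431) = 432

In the product (Σ m^0/m^s)(Σ k / k^s) = Σ (Σ_{d | n} d) / n^s, the coefficient of 1/n^s is σ(n) = Σ_{d | n} d. For n = 431, divisors are [1, 431]; summing: σ(431) = 432.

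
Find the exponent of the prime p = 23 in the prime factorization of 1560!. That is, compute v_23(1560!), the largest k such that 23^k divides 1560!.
v_23(1560!) = 69

Legendre's formula: v_p(n!) = Σ_{k ≥ 1} ⌊n / p^k⌋. For p = 23, n = 1560, the terms are:
  ⌊1560/23^1⌋ = ⌊1560/23⌋ = 67
  ⌊1560/23^2⌋ = ⌊1560/529⌋ = 2
(the next term ⌊1560/23^3⌋ = 0, terminating the sum). Summing: v_23(1560!) = 67 + 2 = 69.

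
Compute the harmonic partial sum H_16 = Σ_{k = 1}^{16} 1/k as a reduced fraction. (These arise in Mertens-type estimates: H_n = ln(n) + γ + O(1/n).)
H_16 = 2436559/720720

Direct summation: H_16 = 1 + 1/2 + ... + 1/16. The least common denominator is lcm(1, ..., 16) = 720720; over this denominator the numerator is 720720 + 360360 + 240240 + 180180 + 144144 + 120120 + 102960 + 90090 + 80080 + 72072 + 65520 + 60060 + 55440 + 51480 + 48048 + 45045 = 2436559, so H_16 = 2436559/720720 (already in lowest terms) ≈ 3.38073. (The PNT-adjacent estimate ln(16) + γ ≈ 3.34980 matches within O(1/n).)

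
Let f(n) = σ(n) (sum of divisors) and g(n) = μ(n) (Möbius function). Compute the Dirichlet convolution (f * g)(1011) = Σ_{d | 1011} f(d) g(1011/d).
(σ * μ)(1011) = 1011

Divisors of 1011: [1, 3, 337, 1011]. For each d | 1011:
  d = 1: σ(1) · μ(1011/1) = 1 · 1 = 1
  d = 3: σ(3) · μ(1011/3) = 4 · -1 = -4
  d = 337: σ(337) · μ(1011/337) = 338 · -1 = -338
  d = 1011: σ(1011) · μ(1011/1011) = 1352 · 1 = 1352
Summing: (σ * μ)(1011) = 1 + -4 + -338 + 1352 = 1011.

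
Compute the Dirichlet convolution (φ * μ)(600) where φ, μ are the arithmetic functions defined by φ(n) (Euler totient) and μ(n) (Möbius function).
(φ * μ)(600) = 32

Divisors of 600: [1, 2, 3, 4, 5, 6, 8, 10, 12, 15, 20, 24, 25, 30, 40, 50, 60, 75, 100, 120, 150, 200, 300, 600]. For each d | 600:
  d = 1: φ(1) · μ(600/1) = 1 · 0 = 0
  d = 2: φ(2) · μ(600/2) = 1 · 0 = 0
  d = 3: φ(3) · μ(600/3) = 2 · 0 = 0
  d = 4: φ(4) · μ(600/4) = 2 · 0 = 0
  d = 5: φ(5) · μ(600/5) = 4 · 0 = 0
  d = 6: φ(6) · μ(600/6) = 2 · 0 = 0
  d = 8: φ(8) · μ(600/8) = 4 · 0 = 0
  d = 10: φ(10) · μ(600/10) = 4 · 0 = 0
  d = 12: φ(12) · μ(600/12) = 4 · 0 = 0
  d = 15: φ(15) · μ(600/15) = 8 · 0 = 0
  d = 20: φ(20) · μ(600/20) = 8 · -1 = -8
  d = 24: φ(24) · μ(600/24) = 8 · 0 = 0
  d = 25: φ(25) · μ(600/25) = 20 · 0 = 0
  d = 30: φ(30) · μ(600/30) = 8 · 0 = 0
  d = 40: φ(40) · μ(600/40) = 16 · 1 = 16
  d = 50: φ(50) · μ(600/50) = 20 · 0 = 0
  d = 60: φ(60) · μ(600/60) = 16 · 1 = 16
  d = 75: φ(75) · μ(600/75) = 40 · 0 = 0
  d = 100: φ(100) · μ(600/100) = 40 · 1 = 40
  d = 120: φ(120) · μ(600/120) = 32 · -1 = -32
  d = 150: φ(150) · μ(600/150) = 40 · 0 = 0
  d = 200: φ(200) · μ(600/200) = 80 · -1 = -80
  d = 300: φ(300) · μ(600/300) = 80 · -1 = -80
  d = 600: φ(600) · μ(600/600) = 160 · 1 = 160
Summing: (φ * μ)(600) = 0 + 0 + 0 + 0 + 0 + 0 + 0 + 0 + 0 + 0 + -8 + 0 + 0 + 0 + 16 + 0 + 16 + 0 + 40 + -32 + 0 + -80 + -80 + 160 = 32.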